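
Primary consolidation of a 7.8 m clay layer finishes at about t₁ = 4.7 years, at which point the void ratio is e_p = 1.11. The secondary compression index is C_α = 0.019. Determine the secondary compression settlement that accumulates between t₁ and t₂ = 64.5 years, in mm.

S_s ≈ 79.9 mm

Secondary compression: S_s = C_α·H/(1+e_p)·log₁₀(t₂/t₁)
S_s = 0.019×7.8/(1+1.11)×log₁₀(64.5/4.7)
    = 0.07024 × 1.137 = 0.07989 m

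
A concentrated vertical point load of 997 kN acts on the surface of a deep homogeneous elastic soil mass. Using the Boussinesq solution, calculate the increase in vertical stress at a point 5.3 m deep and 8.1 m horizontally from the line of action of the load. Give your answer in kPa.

Boussinesq vertical stress below a point load on an elastic half-space:
Δσ_z = 3P/(2πz²) · [1 + (r/z)²]^(−5/2)
r/z = 8.1/5.3 = 1.5283; [1+(r/z)²]^(−5/2) = 0.049207.
Δσ_z = 3×997/(2π×5.3²) × 0.049207 = 16.947 × 0.049207 = 0.8339 kPa

Δσ_z ≈ 0.834 kPa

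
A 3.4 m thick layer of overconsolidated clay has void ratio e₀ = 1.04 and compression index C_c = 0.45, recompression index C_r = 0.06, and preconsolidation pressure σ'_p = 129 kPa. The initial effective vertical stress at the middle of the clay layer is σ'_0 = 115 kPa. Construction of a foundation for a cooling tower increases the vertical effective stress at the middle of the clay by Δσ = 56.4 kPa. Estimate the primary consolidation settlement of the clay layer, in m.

Final effective stress: σ'_f = 115 + 56.4 = 171.4 kPa.
σ'_f = 171.4 > σ'_p = 129 kPa, so the stress path crosses the preconsolidation pressure — recompression up to σ'_p, then virgin compression beyond:
S_c = H/(1+e₀)·[C_r·log₁₀(σ'_p/σ'_0) + C_c·log₁₀(σ'_f/σ'_p)]
    = 3.4/2.04 × [0.06×log₁₀(129/115) + 0.45×log₁₀(171.4/129)]
    = 1.6667 × [0.0029935 + 0.055539] = 0.09756 m

S_c ≈ 0.0976 m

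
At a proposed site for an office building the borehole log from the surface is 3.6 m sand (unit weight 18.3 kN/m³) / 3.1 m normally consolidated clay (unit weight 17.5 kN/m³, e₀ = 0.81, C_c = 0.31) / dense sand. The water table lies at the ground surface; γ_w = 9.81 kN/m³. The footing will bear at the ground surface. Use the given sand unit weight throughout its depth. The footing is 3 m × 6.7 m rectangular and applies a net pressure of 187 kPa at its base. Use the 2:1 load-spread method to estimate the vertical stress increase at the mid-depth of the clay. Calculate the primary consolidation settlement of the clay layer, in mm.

Mid-depth of clay below the ground surface: z = 3.6 + 3.1/2 = 5.15 m.
Total vertical stress at mid-clay: σ_v = 18.3×3.6 + 17.5×1.55 = 93.005 kPa.
Pore pressure: u = 9.81×(5.15 − 0) = 50.522 kPa.
Initial effective stress: σ'_0 = σ_v − u = 93.005 − 50.522 = 42.483 kPa.
Stress increase at mid-clay by the 2:1 spreading method:
Δσ = qBL/((B+z)(L+z)) = 187×3×6.7/((3+5.15)(6.7+5.15)) = 38.919 kPa
Final effective stress: σ'_f = σ'_0 + Δσ = 42.483 + 38.919 = 81.402 kPa.
Normally consolidated clay, so the full stress increment lies on the virgin compression line:
S_c = C_c·H/(1+e₀)·log₁₀(σ'_f/σ'_0) = 0.31×3.1/(1+0.81)×log₁₀(81.402/42.483)
    = 0.53094 × 0.28242 = 0.1499 m

S_c ≈ 150 mm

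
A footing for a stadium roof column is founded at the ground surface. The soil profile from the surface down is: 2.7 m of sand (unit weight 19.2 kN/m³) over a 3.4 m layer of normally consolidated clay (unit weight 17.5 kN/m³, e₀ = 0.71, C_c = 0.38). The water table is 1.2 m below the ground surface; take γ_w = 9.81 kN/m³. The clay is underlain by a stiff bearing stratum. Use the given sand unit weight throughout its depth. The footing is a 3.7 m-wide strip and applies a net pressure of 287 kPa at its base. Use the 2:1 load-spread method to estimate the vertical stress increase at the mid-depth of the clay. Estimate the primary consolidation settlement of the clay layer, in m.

Mid-depth of clay below the ground surface: z = 2.7 + 3.4/2 = 4.4 m.
Total vertical stress at mid-clay: σ_v = 19.2×2.7 + 17.5×1.7 = 81.59 kPa.
Pore pressure: u = 9.81×(4.4 − 1.2) = 31.392 kPa.
Initial effective stress: σ'_0 = σ_v − u = 81.59 − 31.392 = 50.198 kPa.
Stress increase at mid-clay by the 2:1 spreading method:
Δσ = qB/(B+z) = 287×3.7/(3.7+4.4) = 131.1 kPa
Final effective stress: σ'_f = σ'_0 + Δσ = 50.198 + 131.1 = 181.3 kPa.
Normally consolidated clay, so the full stress increment lies on the virgin compression line:
S_c = C_c·H/(1+e₀)·log₁₀(σ'_f/σ'_0) = 0.38×3.4/(1+0.71)×log₁₀(181.3/50.198)
    = 0.75556 × 0.55771 = 0.4214 m

S_c ≈ 0.421 m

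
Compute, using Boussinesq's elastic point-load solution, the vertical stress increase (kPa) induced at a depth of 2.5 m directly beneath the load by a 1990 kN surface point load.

Δσ_z ≈ 152 kPa

Boussinesq vertical stress below a point load on an elastic half-space:
Δσ_z = 3P/(2πz²) · [1 + (r/z)²]^(−5/2)
r/z = 0/2.5 = 0; [1+(r/z)²]^(−5/2) = 1.
Δσ_z = 3×1990/(2π×2.5²) × 1 = 152.02 × 1 = 152 kPa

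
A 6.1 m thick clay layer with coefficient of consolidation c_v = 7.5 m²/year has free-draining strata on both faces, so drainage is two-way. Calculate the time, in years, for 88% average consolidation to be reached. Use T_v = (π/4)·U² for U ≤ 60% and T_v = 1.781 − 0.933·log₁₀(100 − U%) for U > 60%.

t ≈ 0.96 years

Drainage path length: H_d = H/2 = 3.05 m (double drainage).
U > 60%: T_v = 1.781 − 0.933·log₁₀(100 − 88) = 0.77412.
t = T_v·H_d²/c_v = 0.77412×3.05²/7.5 = 0.9602 years.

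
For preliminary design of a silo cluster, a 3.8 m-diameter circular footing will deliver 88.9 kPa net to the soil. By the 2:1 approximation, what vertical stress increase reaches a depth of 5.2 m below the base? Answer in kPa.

By the 2:1 method the load spreads at 1 horizontal : 2 vertical, so at depth z the loaded area has grown by z in each plan dimension:
Δσ ≈ qD²/(D+z)² = 88.9×3.8²/(3.8+5.2)² = 15.848 kPa

Δσ_z ≈ 15.8 kPa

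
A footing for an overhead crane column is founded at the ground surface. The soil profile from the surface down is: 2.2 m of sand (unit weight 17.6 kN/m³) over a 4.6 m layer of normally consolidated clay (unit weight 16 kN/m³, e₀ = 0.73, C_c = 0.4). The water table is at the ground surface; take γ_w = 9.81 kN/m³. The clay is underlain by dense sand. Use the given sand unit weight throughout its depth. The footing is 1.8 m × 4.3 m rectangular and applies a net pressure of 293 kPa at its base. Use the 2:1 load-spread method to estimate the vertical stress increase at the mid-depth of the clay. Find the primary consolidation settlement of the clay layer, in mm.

S_c ≈ 385 mm

Mid-depth of clay below the ground surface: z = 2.2 + 4.6/2 = 4.5 m.
Total vertical stress at mid-clay: σ_v = 17.6×2.2 + 16×2.3 = 75.52 kPa.
Pore pressure: u = 9.81×(4.5 − 0) = 44.145 kPa.
Initial effective stress: σ'_0 = σ_v − u = 75.52 − 44.145 = 31.375 kPa.
Stress increase at mid-clay by the 2:1 spreading method:
Δσ = qBL/((B+z)(L+z)) = 293×1.8×4.3/((1.8+4.5)(4.3+4.5)) = 40.906 kPa
Final effective stress: σ'_f = σ'_0 + Δσ = 31.375 + 40.906 = 72.281 kPa.
Normally consolidated clay, so the full stress increment lies on the virgin compression line:
S_c = C_c·H/(1+e₀)·log₁₀(σ'_f/σ'_0) = 0.4×4.6/(1+0.73)×log₁₀(72.281/31.375)
    = 1.0636 × 0.36244 = 0.3855 m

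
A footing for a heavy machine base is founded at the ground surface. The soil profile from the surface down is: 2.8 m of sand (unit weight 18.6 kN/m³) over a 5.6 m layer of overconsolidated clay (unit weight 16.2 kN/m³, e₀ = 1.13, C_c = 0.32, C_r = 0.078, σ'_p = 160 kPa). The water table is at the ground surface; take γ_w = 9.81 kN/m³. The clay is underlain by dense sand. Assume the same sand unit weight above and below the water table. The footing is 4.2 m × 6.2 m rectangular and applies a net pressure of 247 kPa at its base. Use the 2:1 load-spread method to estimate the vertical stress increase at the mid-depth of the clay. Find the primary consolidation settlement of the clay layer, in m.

Mid-depth of clay below the ground surface: z = 2.8 + 5.6/2 = 5.6 m.
Total vertical stress at mid-clay: σ_v = 18.6×2.8 + 16.2×2.8 = 97.44 kPa.
Pore pressure: u = 9.81×(5.6 − 0) = 54.936 kPa.
Initial effective stress: σ'_0 = σ_v − u = 97.44 − 54.936 = 42.504 kPa.
Stress increase at mid-clay by the 2:1 spreading method:
Δσ = qBL/((B+z)(L+z)) = 247×4.2×6.2/((4.2+5.6)(6.2+5.6)) = 55.62 kPa
Final effective stress: σ'_f = 42.504 + 55.62 = 98.124 kPa.
σ'_f = 98.124 ≤ σ'_p = 160 kPa, so the clay remains overconsolidated and only the recompression index applies:
S_c = C_r·H/(1+e₀)·log₁₀(σ'_f/σ'_0) = 0.078×5.6/2.13×log₁₀(98.124/42.504)
    = 0.20507 × 0.36335 = 0.07451 m

S_c ≈ 0.0745 m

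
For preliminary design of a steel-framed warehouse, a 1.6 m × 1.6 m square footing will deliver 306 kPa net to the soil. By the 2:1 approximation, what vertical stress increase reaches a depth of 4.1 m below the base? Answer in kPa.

Δσ_z ≈ 24.1 kPa

By the 2:1 method the load spreads at 1 horizontal : 2 vertical, so at depth z the loaded area has grown by z in each plan dimension:
Δσ = qBL/((B+z)(L+z)) = 306×1.6×1.6/((1.6+4.1)(1.6+4.1)) = 24.111 kPa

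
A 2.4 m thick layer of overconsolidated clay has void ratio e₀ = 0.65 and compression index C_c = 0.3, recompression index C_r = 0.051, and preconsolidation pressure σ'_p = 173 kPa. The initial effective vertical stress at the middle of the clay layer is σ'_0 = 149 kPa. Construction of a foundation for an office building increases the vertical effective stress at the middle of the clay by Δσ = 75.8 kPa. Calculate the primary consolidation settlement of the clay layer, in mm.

Final effective stress: σ'_f = 149 + 75.8 = 224.8 kPa.
σ'_f = 224.8 > σ'_p = 173 kPa, so the stress path crosses the preconsolidation pressure — recompression up to σ'_p, then virgin compression beyond:
S_c = H/(1+e₀)·[C_r·log₁₀(σ'_p/σ'_0) + C_c·log₁₀(σ'_f/σ'_p)]
    = 2.4/1.65 × [0.051×log₁₀(173/149) + 0.3×log₁₀(224.8/173)]
    = 1.4545 × [0.0033079 + 0.034125] = 0.05445 m

S_c ≈ 54.4 mm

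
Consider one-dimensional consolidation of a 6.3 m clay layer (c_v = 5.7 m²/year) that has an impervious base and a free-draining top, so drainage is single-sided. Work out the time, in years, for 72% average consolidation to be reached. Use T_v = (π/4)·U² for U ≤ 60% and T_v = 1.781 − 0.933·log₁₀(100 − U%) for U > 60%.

Drainage path length: H_d = H = 6.3 m (single drainage).
U > 60%: T_v = 1.781 − 0.933·log₁₀(100 − 72) = 0.4308.
t = T_v·H_d²/c_v = 0.4308×6.3²/5.7 = 3 years.

t ≈ 3 years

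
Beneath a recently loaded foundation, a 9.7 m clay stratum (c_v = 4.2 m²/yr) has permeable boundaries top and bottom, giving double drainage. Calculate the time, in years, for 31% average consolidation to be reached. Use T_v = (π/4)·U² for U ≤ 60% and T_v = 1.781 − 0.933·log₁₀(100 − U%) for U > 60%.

t ≈ 0.423 years

Drainage path length: H_d = H/2 = 4.85 m (double drainage).
U ≤ 60%: T_v = (π/4)·U² = (π/4)×0.31² = 0.075477.
t = T_v·H_d²/c_v = 0.075477×4.85²/4.2 = 0.4227 years.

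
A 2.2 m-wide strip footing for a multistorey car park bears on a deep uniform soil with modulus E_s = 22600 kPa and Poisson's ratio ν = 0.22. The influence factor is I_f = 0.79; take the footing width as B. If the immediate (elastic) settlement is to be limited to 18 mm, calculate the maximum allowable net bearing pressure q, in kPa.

S_e = q·B·(1−ν²)/E_s · I_f  ⇒  q = S_e·E_s / (B·(1−ν²)·I_f).
q = 0.018 × 22600 / (2.2 × 0.9516 × 0.79) = 246 kPa

q ≈ 246 kPa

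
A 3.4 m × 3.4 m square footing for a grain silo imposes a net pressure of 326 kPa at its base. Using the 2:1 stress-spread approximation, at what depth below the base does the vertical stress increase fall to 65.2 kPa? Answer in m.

2:1 spreading — at depth z the loaded area has grown by z in each plan dimension:
qB²/(B+z)² = Δσ_z ⇒ z = B(√(q/Δσ_z) − 1) = 3.4×(√(326/65.2) − 1) = 4.203 m

z ≈ 4.2 m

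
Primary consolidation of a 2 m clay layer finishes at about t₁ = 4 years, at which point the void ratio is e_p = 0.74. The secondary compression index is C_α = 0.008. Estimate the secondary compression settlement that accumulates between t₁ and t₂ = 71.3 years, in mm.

Secondary compression: S_s = C_α·H/(1+e_p)·log₁₀(t₂/t₁)
S_s = 0.008×2/(1+0.74)×log₁₀(71.3/4)
    = 0.009195 × 1.251 = 0.0115 m

S_s ≈ 11.5 mm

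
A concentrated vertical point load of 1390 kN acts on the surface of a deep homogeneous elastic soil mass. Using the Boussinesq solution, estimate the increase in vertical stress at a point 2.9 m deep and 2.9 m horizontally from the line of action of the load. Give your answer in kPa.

Δσ_z ≈ 14 kPa

Boussinesq vertical stress below a point load on an elastic half-space:
Δσ_z = 3P/(2πz²) · [1 + (r/z)²]^(−5/2)
r/z = 2.9/2.9 = 1; [1+(r/z)²]^(−5/2) = 0.17678.
Δσ_z = 3×1390/(2π×2.9²) × 0.17678 = 78.915 × 0.17678 = 13.95 kPa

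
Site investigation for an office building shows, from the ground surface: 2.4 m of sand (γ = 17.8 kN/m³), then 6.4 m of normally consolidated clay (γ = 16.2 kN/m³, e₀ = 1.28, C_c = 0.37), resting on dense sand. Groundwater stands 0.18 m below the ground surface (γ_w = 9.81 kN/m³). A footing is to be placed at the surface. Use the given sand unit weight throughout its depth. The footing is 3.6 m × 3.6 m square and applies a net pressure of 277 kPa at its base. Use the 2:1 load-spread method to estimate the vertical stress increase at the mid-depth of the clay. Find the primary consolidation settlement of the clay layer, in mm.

Mid-depth of clay below the ground surface: z = 2.4 + 6.4/2 = 5.6 m.
Total vertical stress at mid-clay: σ_v = 17.8×2.4 + 16.2×3.2 = 94.56 kPa.
Pore pressure: u = 9.81×(5.6 − 0.18) = 53.17 kPa.
Initial effective stress: σ'_0 = σ_v − u = 94.56 − 53.17 = 41.39 kPa.
Stress increase at mid-clay by the 2:1 spreading method:
Δσ = qBL/((B+z)(L+z)) = 277×3.6×3.6/((3.6+5.6)(3.6+5.6)) = 42.414 kPa
Final effective stress: σ'_f = σ'_0 + Δσ = 41.39 + 42.414 = 83.804 kPa.
Normally consolidated clay, so the full stress increment lies on the virgin compression line:
S_c = C_c·H/(1+e₀)·log₁₀(σ'_f/σ'_0) = 0.37×6.4/(1+1.28)×log₁₀(83.804/41.39)
    = 1.0386 × 0.30637 = 0.3182 m

S_c ≈ 318 mm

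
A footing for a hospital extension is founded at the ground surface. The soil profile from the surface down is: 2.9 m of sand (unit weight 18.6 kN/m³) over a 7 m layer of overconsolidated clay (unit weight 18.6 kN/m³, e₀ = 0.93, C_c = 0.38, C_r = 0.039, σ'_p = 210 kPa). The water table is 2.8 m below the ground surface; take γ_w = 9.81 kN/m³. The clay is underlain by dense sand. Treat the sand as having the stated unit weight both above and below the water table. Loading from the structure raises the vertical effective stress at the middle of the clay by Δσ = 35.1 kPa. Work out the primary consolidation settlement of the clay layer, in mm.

Mid-depth of clay below the ground surface: z = 2.9 + 7/2 = 6.4 m.
Total vertical stress at mid-clay: σ_v = 18.6×2.9 + 18.6×3.5 = 119.04 kPa.
Pore pressure: u = 9.81×(6.4 − 2.8) = 35.316 kPa.
Initial effective stress: σ'_0 = σ_v − u = 119.04 − 35.316 = 83.724 kPa.
Final effective stress: σ'_f = 83.724 + 35.1 = 118.82 kPa.
σ'_f = 118.82 ≤ σ'_p = 210 kPa, so the clay remains overconsolidated and only the recompression index applies:
S_c = C_r·H/(1+e₀)·log₁₀(σ'_f/σ'_0) = 0.039×7/1.93×log₁₀(118.82/83.724)
    = 0.14145 × 0.15204 = 0.02151 m

S_c ≈ 21.5 mm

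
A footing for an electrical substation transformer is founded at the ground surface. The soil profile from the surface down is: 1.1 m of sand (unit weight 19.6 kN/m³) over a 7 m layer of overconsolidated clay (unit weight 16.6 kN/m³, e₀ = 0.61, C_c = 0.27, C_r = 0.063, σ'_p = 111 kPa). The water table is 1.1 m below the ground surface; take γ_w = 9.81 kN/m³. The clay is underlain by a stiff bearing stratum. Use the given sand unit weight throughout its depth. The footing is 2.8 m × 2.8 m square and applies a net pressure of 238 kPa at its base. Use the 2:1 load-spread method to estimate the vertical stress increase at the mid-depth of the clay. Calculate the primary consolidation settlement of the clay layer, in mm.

Mid-depth of clay below the ground surface: z = 1.1 + 7/2 = 4.6 m.
Total vertical stress at mid-clay: σ_v = 19.6×1.1 + 16.6×3.5 = 79.66 kPa.
Pore pressure: u = 9.81×(4.6 − 1.1) = 34.335 kPa.
Initial effective stress: σ'_0 = σ_v − u = 79.66 − 34.335 = 45.325 kPa.
Stress increase at mid-clay by the 2:1 spreading method:
Δσ = qBL/((B+z)(L+z)) = 238×2.8×2.8/((2.8+4.6)(2.8+4.6)) = 34.075 kPa
Final effective stress: σ'_f = 45.325 + 34.075 = 79.4 kPa.
σ'_f = 79.4 ≤ σ'_p = 111 kPa, so the clay remains overconsolidated and only the recompression index applies:
S_c = C_r·H/(1+e₀)·log₁₀(σ'_f/σ'_0) = 0.063×7/1.61×log₁₀(79.4/45.325)
    = 0.27391 × 0.24348 = 0.06669 m

S_c ≈ 66.7 mm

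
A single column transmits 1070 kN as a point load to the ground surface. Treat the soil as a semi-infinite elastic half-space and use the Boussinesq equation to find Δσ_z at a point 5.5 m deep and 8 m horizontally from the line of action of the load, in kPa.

Δσ_z ≈ 0.986 kPa

Boussinesq vertical stress below a point load on an elastic half-space:
Δσ_z = 3P/(2πz²) · [1 + (r/z)²]^(−5/2)
r/z = 8/5.5 = 1.4545; [1+(r/z)²]^(−5/2) = 0.058359.
Δσ_z = 3×1070/(2π×5.5²) × 0.058359 = 16.889 × 0.058359 = 0.9856 kPa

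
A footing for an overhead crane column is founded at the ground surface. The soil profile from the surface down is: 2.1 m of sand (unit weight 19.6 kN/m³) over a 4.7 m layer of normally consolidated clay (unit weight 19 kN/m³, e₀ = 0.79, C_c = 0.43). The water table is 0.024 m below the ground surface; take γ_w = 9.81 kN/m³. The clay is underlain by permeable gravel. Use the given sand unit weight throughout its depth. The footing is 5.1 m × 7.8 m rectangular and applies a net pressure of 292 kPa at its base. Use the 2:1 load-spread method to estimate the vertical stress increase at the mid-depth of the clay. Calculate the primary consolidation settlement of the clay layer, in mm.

Mid-depth of clay below the ground surface: z = 2.1 + 4.7/2 = 4.45 m.
Total vertical stress at mid-clay: σ_v = 19.6×2.1 + 19×2.35 = 85.81 kPa.
Pore pressure: u = 9.81×(4.45 − 0.024) = 43.419 kPa.
Initial effective stress: σ'_0 = σ_v − u = 85.81 − 43.419 = 42.391 kPa.
Stress increase at mid-clay by the 2:1 spreading method:
Δσ = qBL/((B+z)(L+z)) = 292×5.1×7.8/((5.1+4.45)(7.8+4.45)) = 99.291 kPa
Final effective stress: σ'_f = σ'_0 + Δσ = 42.391 + 99.291 = 141.68 kPa.
Normally consolidated clay, so the full stress increment lies on the virgin compression line:
S_c = C_c·H/(1+e₀)·log₁₀(σ'_f/σ'_0) = 0.43×4.7/(1+0.79)×log₁₀(141.68/42.391)
    = 1.1291 × 0.52403 = 0.5917 m

S_c ≈ 592 mm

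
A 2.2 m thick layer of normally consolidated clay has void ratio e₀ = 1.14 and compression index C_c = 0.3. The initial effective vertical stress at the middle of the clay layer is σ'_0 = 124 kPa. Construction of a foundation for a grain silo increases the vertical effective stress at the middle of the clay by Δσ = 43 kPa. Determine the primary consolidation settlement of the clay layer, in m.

Final effective stress: σ'_f = σ'_0 + Δσ = 124 + 43 = 167 kPa.
Normally consolidated clay, so the full stress increment lies on the virgin compression line:
S_c = C_c·H/(1+e₀)·log₁₀(σ'_f/σ'_0) = 0.3×2.2/(1+1.14)×log₁₀(167/124)
    = 0.30841 × 0.12929 = 0.03987 m

S_c ≈ 0.0399 m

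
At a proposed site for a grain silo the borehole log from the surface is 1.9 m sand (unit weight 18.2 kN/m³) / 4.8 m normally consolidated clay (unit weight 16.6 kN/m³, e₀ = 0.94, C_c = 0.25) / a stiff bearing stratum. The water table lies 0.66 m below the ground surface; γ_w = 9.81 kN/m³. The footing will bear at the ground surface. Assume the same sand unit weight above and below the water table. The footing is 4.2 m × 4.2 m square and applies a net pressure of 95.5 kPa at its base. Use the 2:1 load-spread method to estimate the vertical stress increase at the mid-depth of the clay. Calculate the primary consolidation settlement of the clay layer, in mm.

Mid-depth of clay below the ground surface: z = 1.9 + 4.8/2 = 4.3 m.
Total vertical stress at mid-clay: σ_v = 18.2×1.9 + 16.6×2.4 = 74.42 kPa.
Pore pressure: u = 9.81×(4.3 − 0.66) = 35.708 kPa.
Initial effective stress: σ'_0 = σ_v − u = 74.42 − 35.708 = 38.712 kPa.
Stress increase at mid-clay by the 2:1 spreading method:
Δσ = qBL/((B+z)(L+z)) = 95.5×4.2×4.2/((4.2+4.3)(4.2+4.3)) = 23.317 kPa
Final effective stress: σ'_f = σ'_0 + Δσ = 38.712 + 23.317 = 62.029 kPa.
Normally consolidated clay, so the full stress increment lies on the virgin compression line:
S_c = C_c·H/(1+e₀)·log₁₀(σ'_f/σ'_0) = 0.25×4.8/(1+0.94)×log₁₀(62.029/38.712)
    = 0.61856 × 0.20475 = 0.1267 m

S_c ≈ 127 mm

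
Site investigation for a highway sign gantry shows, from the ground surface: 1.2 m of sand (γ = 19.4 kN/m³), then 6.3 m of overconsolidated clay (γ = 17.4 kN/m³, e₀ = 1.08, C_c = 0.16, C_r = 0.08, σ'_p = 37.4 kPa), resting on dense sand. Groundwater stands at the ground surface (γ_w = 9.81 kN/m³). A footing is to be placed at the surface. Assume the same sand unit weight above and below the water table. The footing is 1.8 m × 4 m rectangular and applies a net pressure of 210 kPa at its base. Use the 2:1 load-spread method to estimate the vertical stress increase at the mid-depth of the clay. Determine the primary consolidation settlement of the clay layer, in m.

S_c ≈ 0.122 m

Mid-depth of clay below the ground surface: z = 1.2 + 6.3/2 = 4.35 m.
Total vertical stress at mid-clay: σ_v = 19.4×1.2 + 17.4×3.15 = 78.09 kPa.
Pore pressure: u = 9.81×(4.35 − 0) = 42.673 kPa.
Initial effective stress: σ'_0 = σ_v − u = 78.09 − 42.673 = 35.417 kPa.
Stress increase at mid-clay by the 2:1 spreading method:
Δσ = qBL/((B+z)(L+z)) = 210×1.8×4/((1.8+4.35)(4+4.35)) = 29.444 kPa
Final effective stress: σ'_f = 35.417 + 29.444 = 64.861 kPa.
σ'_f = 64.861 > σ'_p = 37.4 kPa, so the stress path crosses the preconsolidation pressure — recompression up to σ'_p, then virgin compression beyond:
S_c = H/(1+e₀)·[C_r·log₁₀(σ'_p/σ'_0) + C_c·log₁₀(σ'_f/σ'_p)]
    = 6.3/2.08 × [0.08×log₁₀(37.4/35.417) + 0.16×log₁₀(64.861/37.4)]
    = 3.0288 × [0.0018928 + 0.038258] = 0.1216 m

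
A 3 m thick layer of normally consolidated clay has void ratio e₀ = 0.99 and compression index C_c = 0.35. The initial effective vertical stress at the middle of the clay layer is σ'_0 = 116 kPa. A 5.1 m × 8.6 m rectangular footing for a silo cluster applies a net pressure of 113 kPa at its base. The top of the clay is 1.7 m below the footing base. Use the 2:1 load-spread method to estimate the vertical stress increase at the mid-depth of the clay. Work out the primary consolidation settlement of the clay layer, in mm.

S_c ≈ 83 mm

Mid-depth of clay below the footing base: z = 1.7 + 3/2 = 3.2 m.
Stress increase at mid-clay by the 2:1 spreading method:
Δσ = qBL/((B+z)(L+z)) = 113×5.1×8.6/((5.1+3.2)(8.6+3.2)) = 50.604 kPa
Final effective stress: σ'_f = σ'_0 + Δσ = 116 + 50.604 = 166.6 kPa.
Normally consolidated clay, so the full stress increment lies on the virgin compression line:
S_c = C_c·H/(1+e₀)·log₁₀(σ'_f/σ'_0) = 0.35×3/(1+0.99)×log₁₀(166.6/116)
    = 0.52764 × 0.15722 = 0.08296 m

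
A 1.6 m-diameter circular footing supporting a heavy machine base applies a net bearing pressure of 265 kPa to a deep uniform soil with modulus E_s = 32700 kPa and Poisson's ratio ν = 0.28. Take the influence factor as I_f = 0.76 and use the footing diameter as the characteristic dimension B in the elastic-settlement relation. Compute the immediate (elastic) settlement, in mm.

S_e ≈ 9.08 mm

Immediate (elastic) settlement: S_e = q·B·(1−ν²)/E_s · I_f.
S_e = 265 × 1.6 × (1 − 0.28²) / 32700 × 0.76
    = 265 × 1.6 × 0.9216 / 32700 × 0.76
    = 0.009082 m = 9.082 mm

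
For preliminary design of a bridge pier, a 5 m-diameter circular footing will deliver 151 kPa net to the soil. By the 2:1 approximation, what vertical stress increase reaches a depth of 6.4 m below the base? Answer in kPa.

Δσ_z ≈ 29 kPa

By the 2:1 method the load spreads at 1 horizontal : 2 vertical, so at depth z the loaded area has grown by z in each plan dimension:
Δσ ≈ qD²/(D+z)² = 151×5²/(5+6.4)² = 29.047 kPa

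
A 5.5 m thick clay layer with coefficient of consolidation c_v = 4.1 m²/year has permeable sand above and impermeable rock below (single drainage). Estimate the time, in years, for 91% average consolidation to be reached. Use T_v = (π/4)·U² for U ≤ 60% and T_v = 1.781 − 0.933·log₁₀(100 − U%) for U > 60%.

t ≈ 6.57 years

Drainage path length: H_d = H = 5.5 m (single drainage).
U > 60%: T_v = 1.781 − 0.933·log₁₀(100 − 91) = 0.89069.
t = T_v·H_d²/c_v = 0.89069×5.5²/4.1 = 6.572 years.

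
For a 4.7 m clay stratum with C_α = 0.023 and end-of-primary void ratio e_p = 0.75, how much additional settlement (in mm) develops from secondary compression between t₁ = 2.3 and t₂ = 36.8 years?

Secondary compression: S_s = C_α·H/(1+e_p)·log₁₀(t₂/t₁)
S_s = 0.023×4.7/(1+0.75)×log₁₀(36.8/2.3)
    = 0.06177 × 1.204 = 0.07438 m

S_s ≈ 74.4 mm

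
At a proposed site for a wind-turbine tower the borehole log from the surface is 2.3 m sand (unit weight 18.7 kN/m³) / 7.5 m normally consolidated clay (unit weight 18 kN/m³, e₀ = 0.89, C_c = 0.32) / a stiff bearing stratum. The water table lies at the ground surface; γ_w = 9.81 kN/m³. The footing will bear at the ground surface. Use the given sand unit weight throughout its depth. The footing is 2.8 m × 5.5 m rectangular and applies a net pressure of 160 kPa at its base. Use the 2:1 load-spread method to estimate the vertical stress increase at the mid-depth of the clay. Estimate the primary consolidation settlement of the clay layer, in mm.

S_c ≈ 213 mm

Mid-depth of clay below the ground surface: z = 2.3 + 7.5/2 = 6.05 m.
Total vertical stress at mid-clay: σ_v = 18.7×2.3 + 18×3.75 = 110.51 kPa.
Pore pressure: u = 9.81×(6.05 − 0) = 59.351 kPa.
Initial effective stress: σ'_0 = σ_v − u = 110.51 − 59.351 = 51.159 kPa.
Stress increase at mid-clay by the 2:1 spreading method:
Δσ = qBL/((B+z)(L+z)) = 160×2.8×5.5/((2.8+6.05)(5.5+6.05)) = 24.105 kPa
Final effective stress: σ'_f = σ'_0 + Δσ = 51.159 + 24.105 = 75.264 kPa.
Normally consolidated clay, so the full stress increment lies on the virgin compression line:
S_c = C_c·H/(1+e₀)·log₁₀(σ'_f/σ'_0) = 0.32×7.5/(1+0.89)×log₁₀(75.264/51.159)
    = 1.2698 × 0.16767 = 0.2129 m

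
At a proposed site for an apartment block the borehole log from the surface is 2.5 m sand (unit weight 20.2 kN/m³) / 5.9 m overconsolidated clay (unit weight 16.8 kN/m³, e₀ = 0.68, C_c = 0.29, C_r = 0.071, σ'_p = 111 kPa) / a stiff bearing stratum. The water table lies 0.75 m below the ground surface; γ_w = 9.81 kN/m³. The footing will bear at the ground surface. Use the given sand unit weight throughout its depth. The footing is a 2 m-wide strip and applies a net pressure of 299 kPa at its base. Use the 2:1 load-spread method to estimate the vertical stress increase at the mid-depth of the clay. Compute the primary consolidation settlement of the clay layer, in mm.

Mid-depth of clay below the ground surface: z = 2.5 + 5.9/2 = 5.45 m.
Total vertical stress at mid-clay: σ_v = 20.2×2.5 + 16.8×2.95 = 100.06 kPa.
Pore pressure: u = 9.81×(5.45 − 0.75) = 46.107 kPa.
Initial effective stress: σ'_0 = σ_v − u = 100.06 − 46.107 = 53.953 kPa.
Stress increase at mid-clay by the 2:1 spreading method:
Δσ = qB/(B+z) = 299×2/(2+5.45) = 80.268 kPa
Final effective stress: σ'_f = 53.953 + 80.268 = 134.22 kPa.
σ'_f = 134.22 > σ'_p = 111 kPa, so the stress path crosses the preconsolidation pressure — recompression up to σ'_p, then virgin compression beyond:
S_c = H/(1+e₀)·[C_r·log₁₀(σ'_p/σ'_0) + C_c·log₁₀(σ'_f/σ'_p)]
    = 5.9/1.68 × [0.071×log₁₀(111/53.953) + 0.29×log₁₀(134.22/111)]
    = 3.5119 × [0.022245 + 0.023923] = 0.1621 m

S_c ≈ 162 mm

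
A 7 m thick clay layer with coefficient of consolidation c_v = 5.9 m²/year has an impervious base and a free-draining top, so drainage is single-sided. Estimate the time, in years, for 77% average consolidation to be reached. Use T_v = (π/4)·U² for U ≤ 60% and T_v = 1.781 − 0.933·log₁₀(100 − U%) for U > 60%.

t ≈ 4.24 years

Drainage path length: H_d = H = 7 m (single drainage).
U > 60%: T_v = 1.781 − 0.933·log₁₀(100 − 77) = 0.51051.
t = T_v·H_d²/c_v = 0.51051×7²/5.9 = 4.24 years.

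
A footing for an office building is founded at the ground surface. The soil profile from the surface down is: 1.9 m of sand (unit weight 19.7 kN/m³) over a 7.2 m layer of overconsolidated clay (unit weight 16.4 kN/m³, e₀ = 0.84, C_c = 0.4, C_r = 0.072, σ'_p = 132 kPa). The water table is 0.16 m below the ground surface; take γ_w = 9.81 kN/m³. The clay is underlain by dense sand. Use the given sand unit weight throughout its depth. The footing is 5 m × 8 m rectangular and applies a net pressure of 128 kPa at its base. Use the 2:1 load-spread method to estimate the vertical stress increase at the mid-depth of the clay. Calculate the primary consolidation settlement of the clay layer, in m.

Mid-depth of clay below the ground surface: z = 1.9 + 7.2/2 = 5.5 m.
Total vertical stress at mid-clay: σ_v = 19.7×1.9 + 16.4×3.6 = 96.47 kPa.
Pore pressure: u = 9.81×(5.5 − 0.16) = 52.385 kPa.
Initial effective stress: σ'_0 = σ_v − u = 96.47 − 52.385 = 44.085 kPa.
Stress increase at mid-clay by the 2:1 spreading method:
Δσ = qBL/((B+z)(L+z)) = 128×5×8/((5+5.5)(8+5.5)) = 36.12 kPa
Final effective stress: σ'_f = 44.085 + 36.12 = 80.205 kPa.
σ'_f = 80.205 ≤ σ'_p = 132 kPa, so the clay remains overconsolidated and only the recompression index applies:
S_c = C_r·H/(1+e₀)·log₁₀(σ'_f/σ'_0) = 0.072×7.2/1.84×log₁₀(80.205/44.085)
    = 0.28174 × 0.25991 = 0.07323 m

S_c ≈ 0.0732 m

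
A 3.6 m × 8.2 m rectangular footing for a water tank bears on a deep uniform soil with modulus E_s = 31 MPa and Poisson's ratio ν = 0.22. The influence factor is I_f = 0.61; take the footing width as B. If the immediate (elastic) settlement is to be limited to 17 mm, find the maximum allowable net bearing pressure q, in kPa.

q ≈ 252 kPa

E_s = 31 MPa = 31000 kPa.
S_e = q·B·(1−ν²)/E_s · I_f  ⇒  q = S_e·E_s / (B·(1−ν²)·I_f).
q = 0.017 × 31000 / (3.6 × 0.9516 × 0.61) = 252.2 kPa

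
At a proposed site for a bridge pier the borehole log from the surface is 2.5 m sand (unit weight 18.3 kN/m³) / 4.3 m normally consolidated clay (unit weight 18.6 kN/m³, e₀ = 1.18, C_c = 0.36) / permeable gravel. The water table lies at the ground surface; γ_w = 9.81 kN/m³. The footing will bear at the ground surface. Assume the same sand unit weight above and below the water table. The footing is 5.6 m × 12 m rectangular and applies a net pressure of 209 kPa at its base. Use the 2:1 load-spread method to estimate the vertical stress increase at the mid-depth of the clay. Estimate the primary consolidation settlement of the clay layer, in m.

Mid-depth of clay below the ground surface: z = 2.5 + 4.3/2 = 4.65 m.
Total vertical stress at mid-clay: σ_v = 18.3×2.5 + 18.6×2.15 = 85.74 kPa.
Pore pressure: u = 9.81×(4.65 − 0) = 45.617 kPa.
Initial effective stress: σ'_0 = σ_v − u = 85.74 − 45.617 = 40.123 kPa.
Stress increase at mid-clay by the 2:1 spreading method:
Δσ = qBL/((B+z)(L+z)) = 209×5.6×12/((5.6+4.65)(12+4.65)) = 82.296 kPa
Final effective stress: σ'_f = σ'_0 + Δσ = 40.123 + 82.296 = 122.42 kPa.
Normally consolidated clay, so the full stress increment lies on the virgin compression line:
S_c = C_c·H/(1+e₀)·log₁₀(σ'_f/σ'_0) = 0.36×4.3/(1+1.18)×log₁₀(122.42/40.123)
    = 0.71009 × 0.48446 = 0.344 m

S_c ≈ 0.344 m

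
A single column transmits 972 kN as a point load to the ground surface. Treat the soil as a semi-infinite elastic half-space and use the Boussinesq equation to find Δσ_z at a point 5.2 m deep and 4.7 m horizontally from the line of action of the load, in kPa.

Δσ_z ≈ 3.86 kPa

Boussinesq vertical stress below a point load on an elastic half-space:
Δσ_z = 3P/(2πz²) · [1 + (r/z)²]^(−5/2)
r/z = 4.7/5.2 = 0.90385; [1+(r/z)²]^(−5/2) = 0.22472.
Δσ_z = 3×972/(2π×5.2²) × 0.22472 = 17.163 × 0.22472 = 3.857 kPa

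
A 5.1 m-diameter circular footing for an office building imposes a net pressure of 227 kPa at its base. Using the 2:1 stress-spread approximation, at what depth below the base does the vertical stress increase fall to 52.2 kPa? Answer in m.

2:1 spreading — at depth z the loaded area has grown by z in each plan dimension:
qD²/(D+z)² = Δσ_z ⇒ z = D(√(q/Δσ_z) − 1) = 5.1×(√(227/52.2) − 1) = 5.535 m

z ≈ 5.54 m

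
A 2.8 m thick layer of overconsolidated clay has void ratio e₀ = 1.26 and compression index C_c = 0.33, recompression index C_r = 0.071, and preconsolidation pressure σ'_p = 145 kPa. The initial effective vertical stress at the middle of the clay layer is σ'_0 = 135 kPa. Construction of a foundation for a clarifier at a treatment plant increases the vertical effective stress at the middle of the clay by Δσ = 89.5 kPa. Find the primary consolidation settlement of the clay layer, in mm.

S_c ≈ 80.3 mm

Final effective stress: σ'_f = 135 + 89.5 = 224.5 kPa.
σ'_f = 224.5 > σ'_p = 145 kPa, so the stress path crosses the preconsolidation pressure — recompression up to σ'_p, then virgin compression beyond:
S_c = H/(1+e₀)·[C_r·log₁₀(σ'_p/σ'_0) + C_c·log₁₀(σ'_f/σ'_p)]
    = 2.8/2.26 × [0.071×log₁₀(145/135) + 0.33×log₁₀(224.5/145)]
    = 1.2389 × [0.0022034 + 0.06265] = 0.08035 m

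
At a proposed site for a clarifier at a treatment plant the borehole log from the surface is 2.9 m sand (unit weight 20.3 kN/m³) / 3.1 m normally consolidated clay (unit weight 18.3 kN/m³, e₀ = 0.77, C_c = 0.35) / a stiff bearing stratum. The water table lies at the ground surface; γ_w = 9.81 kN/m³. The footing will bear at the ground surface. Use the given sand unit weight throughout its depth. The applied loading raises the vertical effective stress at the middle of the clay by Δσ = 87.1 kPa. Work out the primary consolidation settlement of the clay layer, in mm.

S_c ≈ 292 mm

Mid-depth of clay below the ground surface: z = 2.9 + 3.1/2 = 4.45 m.
Total vertical stress at mid-clay: σ_v = 20.3×2.9 + 18.3×1.55 = 87.235 kPa.
Pore pressure: u = 9.81×(4.45 − 0) = 43.655 kPa.
Initial effective stress: σ'_0 = σ_v − u = 87.235 − 43.655 = 43.58 kPa.
Final effective stress: σ'_f = σ'_0 + Δσ = 43.58 + 87.1 = 130.68 kPa.
Normally consolidated clay, so the full stress increment lies on the virgin compression line:
S_c = C_c·H/(1+e₀)·log₁₀(σ'_f/σ'_0) = 0.35×3.1/(1+0.77)×log₁₀(130.68/43.58)
    = 0.61299 × 0.47692 = 0.2923 m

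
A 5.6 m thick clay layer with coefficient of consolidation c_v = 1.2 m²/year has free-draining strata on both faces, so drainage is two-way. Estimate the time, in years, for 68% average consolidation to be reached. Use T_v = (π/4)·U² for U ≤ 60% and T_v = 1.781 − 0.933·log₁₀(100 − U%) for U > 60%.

Drainage path length: H_d = H/2 = 2.8 m (double drainage).
U > 60%: T_v = 1.781 − 0.933·log₁₀(100 − 68) = 0.3767.
t = T_v·H_d²/c_v = 0.3767×2.8²/1.2 = 2.461 years.

t ≈ 2.46 years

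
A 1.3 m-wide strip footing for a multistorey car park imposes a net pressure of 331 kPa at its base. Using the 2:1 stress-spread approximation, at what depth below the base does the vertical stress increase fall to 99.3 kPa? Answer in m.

2:1 spreading — at depth z the loaded area has grown by z in each plan dimension:
qB/(B+z) = Δσ_z ⇒ z = qB/Δσ_z − B = 331×1.3/99.3 − 1.3 = 3.033 m

z ≈ 3.03 m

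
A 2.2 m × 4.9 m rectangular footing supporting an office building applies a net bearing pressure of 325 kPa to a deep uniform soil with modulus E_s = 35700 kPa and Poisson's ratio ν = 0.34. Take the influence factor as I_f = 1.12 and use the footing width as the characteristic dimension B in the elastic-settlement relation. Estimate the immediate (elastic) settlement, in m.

Immediate (elastic) settlement: S_e = q·B·(1−ν²)/E_s · I_f.
S_e = 325 × 2.2 × (1 − 0.34²) / 35700 × 1.12
    = 325 × 2.2 × 0.8844 / 35700 × 1.12
    = 0.01984 m

S_e ≈ 0.0198 m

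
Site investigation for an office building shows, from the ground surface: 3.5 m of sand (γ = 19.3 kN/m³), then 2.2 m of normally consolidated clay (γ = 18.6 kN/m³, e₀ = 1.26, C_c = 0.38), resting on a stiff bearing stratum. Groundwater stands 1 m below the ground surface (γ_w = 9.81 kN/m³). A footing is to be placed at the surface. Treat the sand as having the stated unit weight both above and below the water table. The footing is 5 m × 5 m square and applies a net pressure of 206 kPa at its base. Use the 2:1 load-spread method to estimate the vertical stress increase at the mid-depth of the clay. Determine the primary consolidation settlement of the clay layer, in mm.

Mid-depth of clay below the ground surface: z = 3.5 + 2.2/2 = 4.6 m.
Total vertical stress at mid-clay: σ_v = 19.3×3.5 + 18.6×1.1 = 88.01 kPa.
Pore pressure: u = 9.81×(4.6 − 1) = 35.316 kPa.
Initial effective stress: σ'_0 = σ_v − u = 88.01 − 35.316 = 52.694 kPa.
Stress increase at mid-clay by the 2:1 spreading method:
Δσ = qBL/((B+z)(L+z)) = 206×5×5/((5+4.6)(5+4.6)) = 55.881 kPa
Final effective stress: σ'_f = σ'_0 + Δσ = 52.694 + 55.881 = 108.58 kPa.
Normally consolidated clay, so the full stress increment lies on the virgin compression line:
S_c = C_c·H/(1+e₀)·log₁₀(σ'_f/σ'_0) = 0.38×2.2/(1+1.26)×log₁₀(108.58/52.694)
    = 0.36991 × 0.31399 = 0.1161 m

S_c ≈ 116 mm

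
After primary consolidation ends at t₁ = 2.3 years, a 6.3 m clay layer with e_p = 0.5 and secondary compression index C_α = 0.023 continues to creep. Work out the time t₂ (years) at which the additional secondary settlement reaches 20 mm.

S_s = C_α·H/(1+e_p)·log₁₀(t₂/t₁) ⇒ log₁₀(t₂/t₁) = S_s·(1+e_p)/(C_α·H).
log₁₀(t₂/t₁) = 0.02 × (1+0.5) / (0.023×6.3) = 0.207
t₂ = t₁ × 10^0.207 = 2.3 × 1.611 = 3.705 years

t₂ ≈ 3.7 years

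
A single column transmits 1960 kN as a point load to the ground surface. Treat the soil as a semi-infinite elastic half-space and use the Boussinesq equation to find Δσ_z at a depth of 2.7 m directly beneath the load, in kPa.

Δσ_z ≈ 128 kPa

Boussinesq vertical stress below a point load on an elastic half-space:
Δσ_z = 3P/(2πz²) · [1 + (r/z)²]^(−5/2)
r/z = 0/2.7 = 0; [1+(r/z)²]^(−5/2) = 1.
Δσ_z = 3×1960/(2π×2.7²) × 1 = 128.37 × 1 = 128.4 kPa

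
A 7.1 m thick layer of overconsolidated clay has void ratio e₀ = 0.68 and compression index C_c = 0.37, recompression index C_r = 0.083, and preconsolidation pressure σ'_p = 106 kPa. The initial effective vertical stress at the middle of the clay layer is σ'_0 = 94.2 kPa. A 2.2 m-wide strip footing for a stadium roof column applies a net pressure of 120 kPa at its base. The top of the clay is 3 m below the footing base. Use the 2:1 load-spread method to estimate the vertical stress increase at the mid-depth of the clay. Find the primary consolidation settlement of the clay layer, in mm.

S_c ≈ 127 mm

Mid-depth of clay below the footing base: z = 3 + 7.1/2 = 6.55 m.
Stress increase at mid-clay by the 2:1 spreading method:
Δσ = qB/(B+z) = 120×2.2/(2.2+6.55) = 30.171 kPa
Final effective stress: σ'_f = 94.2 + 30.171 = 124.37 kPa.
σ'_f = 124.37 > σ'_p = 106 kPa, so the stress path crosses the preconsolidation pressure — recompression up to σ'_p, then virgin compression beyond:
S_c = H/(1+e₀)·[C_r·log₁₀(σ'_p/σ'_0) + C_c·log₁₀(σ'_f/σ'_p)]
    = 7.1/1.68 × [0.083×log₁₀(106/94.2) + 0.37×log₁₀(124.37/106)]
    = 4.2262 × [0.0042542 + 0.025682] = 0.1265 m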